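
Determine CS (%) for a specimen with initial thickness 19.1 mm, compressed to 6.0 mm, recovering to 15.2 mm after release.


CS = (t0 - recovered) / (t0 - ts) * 100
= (19.1 - 15.2) / (19.1 - 6.0) * 100
= 3.9 / 13.1 * 100
= 29.8%

29.8%


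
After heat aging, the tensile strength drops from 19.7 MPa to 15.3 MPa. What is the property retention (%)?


Retention = aged / original * 100
= 15.3 / 19.7 * 100
= 77.7%

77.7%


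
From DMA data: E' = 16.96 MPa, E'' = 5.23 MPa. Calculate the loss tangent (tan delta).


tan delta = E'' / E'
= 5.23 / 16.96
= 0.3084

tan delta = 0.3084


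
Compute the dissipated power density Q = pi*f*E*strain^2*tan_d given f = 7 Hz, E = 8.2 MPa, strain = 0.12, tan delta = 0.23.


Q = pi * f * E * strain^2 * tan_d
= pi * 7 * 8.2 * 0.12^2 * 0.23
= pi * 7 * 8.2 * 0.0144 * 0.23
= 0.5972

Q = 0.5972


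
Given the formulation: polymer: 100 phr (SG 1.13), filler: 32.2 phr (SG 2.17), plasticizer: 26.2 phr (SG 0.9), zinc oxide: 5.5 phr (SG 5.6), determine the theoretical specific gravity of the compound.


Sum of weights = 163.9
Volume contributions:
  polymer: 100/1.13 = 88.4956
  filler: 32.2/2.17 = 14.8387
  plasticizer: 26.2/0.9 = 29.1111
  zinc oxide: 5.5/5.6 = 0.9821
Sum of volumes = 133.4275
SG = 163.9 / 133.4275 = 1.228

SG = 1.228


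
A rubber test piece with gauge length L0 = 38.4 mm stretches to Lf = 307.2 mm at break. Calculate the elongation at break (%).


Elongation = (Lf - L0) / L0 * 100
= (307.2 - 38.4) / 38.4 * 100
= 268.8 / 38.4 * 100
= 700.0%

700.0%


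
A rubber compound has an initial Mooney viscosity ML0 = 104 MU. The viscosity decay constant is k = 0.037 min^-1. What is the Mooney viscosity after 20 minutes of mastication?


ML = ML0 * exp(-k * t)
ML = 104 * exp(-0.037 * 20)
ML = 104 * 0.4771
ML = 49.62 MU

49.62 MU


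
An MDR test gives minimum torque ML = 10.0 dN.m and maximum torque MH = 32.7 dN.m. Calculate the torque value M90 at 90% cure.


M90 = ML + 0.9 * (MH - ML)
M90 = 10.0 + 0.9 * (32.7 - 10.0)
M90 = 10.0 + 0.9 * 22.7
M90 = 30.43 dN.m

30.43 dN.m


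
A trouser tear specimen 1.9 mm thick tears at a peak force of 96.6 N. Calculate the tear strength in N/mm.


Tear strength = force / thickness
= 96.6 / 1.9
= 50.84 N/mm

50.84 N/mm


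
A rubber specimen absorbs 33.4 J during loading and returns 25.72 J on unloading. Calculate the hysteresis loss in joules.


Hysteresis loss = loading - unloading
= 33.4 - 25.72
= 7.68 J

7.68 J


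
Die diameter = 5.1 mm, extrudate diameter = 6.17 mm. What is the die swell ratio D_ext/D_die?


Die swell ratio = D_extrudate / D_die
= 6.17 / 5.1
= 1.21

Die swell = 1.21


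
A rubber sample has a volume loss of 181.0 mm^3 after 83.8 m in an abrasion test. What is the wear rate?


Rate = volume_loss / distance
= 181.0 / 83.8
= 2.16 mm^3/m

2.16 mm^3/m


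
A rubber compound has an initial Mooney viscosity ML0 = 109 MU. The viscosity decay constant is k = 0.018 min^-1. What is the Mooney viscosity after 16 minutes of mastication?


ML = ML0 * exp(-k * t)
ML = 109 * exp(-0.018 * 16)
ML = 109 * 0.7498
ML = 81.72 MU

81.72 MU


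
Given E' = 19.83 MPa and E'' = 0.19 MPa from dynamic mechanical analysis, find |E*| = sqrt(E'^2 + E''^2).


|E*| = sqrt(E'^2 + E''^2)
= sqrt(19.83^2 + 0.19^2)
= sqrt(393.2289 + 0.0361)
= 19.831 MPa

19.831 MPa


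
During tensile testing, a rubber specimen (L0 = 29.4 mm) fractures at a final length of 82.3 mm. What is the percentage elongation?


Elongation = (Lf - L0) / L0 * 100
= (82.3 - 29.4) / 29.4 * 100
= 52.9 / 29.4 * 100
= 179.9%

179.9%


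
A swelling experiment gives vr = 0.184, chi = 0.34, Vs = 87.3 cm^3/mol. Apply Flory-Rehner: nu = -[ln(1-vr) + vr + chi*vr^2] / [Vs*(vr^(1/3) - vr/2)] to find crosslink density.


ln(1 - vr) = ln(1 - 0.184) = -0.2033
Numerator = -((-0.2033) + 0.184 + 0.34 * 0.184^2) = 0.0078
Denominator = 87.3 * (0.184^(1/3) - 0.184/2) = 41.6223
nu = 0.0078 / 41.6223 = 1.8812e-04 mol/cm^3

1.8812e-04 mol/cm^3


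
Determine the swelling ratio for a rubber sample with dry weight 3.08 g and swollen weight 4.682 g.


Q = W_swollen / W_dry
Q = 4.682 / 3.08
Q = 1.52

Q = 1.52


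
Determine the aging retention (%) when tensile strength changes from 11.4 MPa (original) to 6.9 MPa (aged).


Retention = aged / original * 100
= 6.9 / 11.4 * 100
= 60.5%

60.5%


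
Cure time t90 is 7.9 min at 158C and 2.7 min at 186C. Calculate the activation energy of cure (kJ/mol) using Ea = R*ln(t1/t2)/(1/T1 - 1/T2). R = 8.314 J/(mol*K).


T1 = 431.15 K, T2 = 459.15 K
1/T1 - 1/T2 = 1.4144e-04
ln(t1/t2) = ln(7.9/2.7) = 1.0736
Ea = 8.314 * 1.0736 / 1.4144e-04 = 63107.6364 J/mol
Ea = 63.11 kJ/mol

63.11 kJ/mol


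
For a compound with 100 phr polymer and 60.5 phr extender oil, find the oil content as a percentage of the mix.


Oil % = oil / (100 + oil) * 100
= 60.5 / (100 + 60.5) * 100
= 60.5 / 160.5 * 100
= 37.69%

37.69%


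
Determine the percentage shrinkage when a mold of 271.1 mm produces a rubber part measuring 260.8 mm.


Shrinkage = (mold - part) / mold * 100
= (271.1 - 260.8) / 271.1 * 100
= 10.3 / 271.1 * 100
= 3.8%

3.8%


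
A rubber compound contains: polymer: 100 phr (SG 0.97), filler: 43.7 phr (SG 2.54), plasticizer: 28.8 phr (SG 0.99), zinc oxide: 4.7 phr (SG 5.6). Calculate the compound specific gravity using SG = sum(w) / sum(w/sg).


Sum of weights = 177.2
Volume contributions:
  polymer: 100/0.97 = 103.0928
  filler: 43.7/2.54 = 17.2047
  plasticizer: 28.8/0.99 = 29.0909
  zinc oxide: 4.7/5.6 = 0.8393
Sum of volumes = 150.2277
SG = 177.2 / 150.2277 = 1.18

SG = 1.18


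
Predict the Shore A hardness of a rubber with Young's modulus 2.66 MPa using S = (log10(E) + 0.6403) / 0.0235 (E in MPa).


log10(E) = 0.0235*S - 0.6403  =>  S = (log10(E) + 0.6403) / 0.0235
log10(2.66) = 0.424882
S = (0.424882 + 0.6403) / 0.0235 = 1.065182 / 0.0235
S = 45.3

Shore A = 45.3


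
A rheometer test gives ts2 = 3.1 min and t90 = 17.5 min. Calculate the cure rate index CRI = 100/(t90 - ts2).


CRI = 100 / (t90 - ts2)
= 100 / (17.5 - 3.1)
= 100 / 14.4
= 6.94 min^-1

6.94 min^-1


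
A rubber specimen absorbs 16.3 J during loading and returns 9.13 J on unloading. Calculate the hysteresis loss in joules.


Hysteresis loss = loading - unloading
= 16.3 - 9.13
= 7.17 J

7.17 J


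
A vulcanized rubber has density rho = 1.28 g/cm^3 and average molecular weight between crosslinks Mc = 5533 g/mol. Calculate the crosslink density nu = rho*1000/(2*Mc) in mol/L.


nu = rho * 1000 / (2 * Mc)
nu = 1.28 * 1000 / (2 * 5533)
nu = 1280.0 / 11066
nu = 0.1157 mol/L

0.1157 mol/L


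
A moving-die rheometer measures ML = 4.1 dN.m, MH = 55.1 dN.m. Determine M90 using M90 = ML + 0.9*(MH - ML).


M90 = ML + 0.9 * (MH - ML)
M90 = 4.1 + 0.9 * (55.1 - 4.1)
M90 = 4.1 + 0.9 * 51.0
M90 = 50.0 dN.m

50.0 dN.m


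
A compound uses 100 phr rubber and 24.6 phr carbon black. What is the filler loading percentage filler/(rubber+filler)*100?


Filler % = filler / (rubber + filler) * 100
= 24.6 / (100 + 24.6) * 100
= 24.6 / 124.6 * 100
= 19.74%

19.74%


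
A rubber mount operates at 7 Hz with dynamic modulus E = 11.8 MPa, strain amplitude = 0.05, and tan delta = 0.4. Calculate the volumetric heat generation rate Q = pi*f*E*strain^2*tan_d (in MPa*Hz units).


Q = pi * f * E * strain^2 * tan_d
= pi * 7 * 11.8 * 0.05^2 * 0.4
= pi * 7 * 11.8 * 0.0025 * 0.4
= 0.2595

Q = 0.2595


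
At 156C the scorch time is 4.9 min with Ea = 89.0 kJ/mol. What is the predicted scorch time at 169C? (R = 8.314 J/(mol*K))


Convert temperatures: T1 = 156 + 273.15 = 429.15 K, T2 = 169 + 273.15 = 442.15 K
ts2_new = 4.9 * exp(89000 / 8.314 * (1/442.15 - 1/429.15))
1/T2 - 1/T1 = -6.8512e-05
ts2_new = 2.35 min

2.35 min


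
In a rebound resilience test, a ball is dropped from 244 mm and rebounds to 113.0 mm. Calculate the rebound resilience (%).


Resilience = h_rebound / h_drop * 100
= 113.0 / 244 * 100
= 46.3%

46.3%


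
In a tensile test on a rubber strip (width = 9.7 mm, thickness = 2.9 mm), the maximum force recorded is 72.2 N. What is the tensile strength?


Area = width * thickness = 9.7 * 2.9 = 28.13 mm^2
TS = force / area = 72.2 / 28.13 = 2.57 MPa

2.57 MPa


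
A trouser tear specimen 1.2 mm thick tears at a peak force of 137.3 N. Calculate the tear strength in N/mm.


Tear strength = force / thickness
= 137.3 / 1.2
= 114.42 N/mm

114.42 N/mm


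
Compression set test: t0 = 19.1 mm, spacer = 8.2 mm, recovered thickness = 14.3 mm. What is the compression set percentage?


CS = (t0 - recovered) / (t0 - ts) * 100
= (19.1 - 14.3) / (19.1 - 8.2) * 100
= 4.8 / 10.9 * 100
= 44.0%

44.0%


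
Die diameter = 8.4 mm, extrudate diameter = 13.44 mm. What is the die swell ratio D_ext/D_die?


Die swell ratio = D_extrudate / D_die
= 13.44 / 8.4
= 1.6

Die swell = 1.6


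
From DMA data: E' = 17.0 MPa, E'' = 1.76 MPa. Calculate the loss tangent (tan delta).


tan delta = E'' / E'
= 1.76 / 17.0
= 0.1035

tan delta = 0.1035


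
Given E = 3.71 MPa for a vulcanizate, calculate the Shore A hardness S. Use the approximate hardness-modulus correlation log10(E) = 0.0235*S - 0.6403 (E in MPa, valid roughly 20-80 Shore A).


log10(E) = 0.0235*S - 0.6403  =>  S = (log10(E) + 0.6403) / 0.0235
log10(3.71) = 0.569374
S = (0.569374 + 0.6403) / 0.0235 = 1.209674 / 0.0235
S = 51.5

Shore A = 51.5


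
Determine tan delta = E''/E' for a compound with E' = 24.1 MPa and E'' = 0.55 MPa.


tan delta = E'' / E'
= 0.55 / 24.1
= 0.0228

tan delta = 0.0228


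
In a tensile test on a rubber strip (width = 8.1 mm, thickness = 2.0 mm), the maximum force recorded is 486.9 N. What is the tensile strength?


Area = width * thickness = 8.1 * 2.0 = 16.2 mm^2
TS = force / area = 486.9 / 16.2 = 30.06 MPa

30.06 MPa


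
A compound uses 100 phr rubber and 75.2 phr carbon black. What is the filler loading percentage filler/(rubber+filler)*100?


Filler % = filler / (rubber + filler) * 100
= 75.2 / (100 + 75.2) * 100
= 75.2 / 175.2 * 100
= 42.92%

42.92%


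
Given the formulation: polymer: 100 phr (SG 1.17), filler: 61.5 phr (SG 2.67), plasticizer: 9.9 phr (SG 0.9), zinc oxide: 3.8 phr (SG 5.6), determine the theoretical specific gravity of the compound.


Sum of weights = 175.2
Volume contributions:
  polymer: 100/1.17 = 85.4701
  filler: 61.5/2.67 = 23.0337
  plasticizer: 9.9/0.9 = 11.0000
  zinc oxide: 3.8/5.6 = 0.6786
Sum of volumes = 120.1824
SG = 175.2 / 120.1824 = 1.458

SG = 1.458


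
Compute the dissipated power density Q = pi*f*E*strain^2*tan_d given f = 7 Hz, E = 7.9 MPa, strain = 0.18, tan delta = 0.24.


Q = pi * f * E * strain^2 * tan_d
= pi * 7 * 7.9 * 0.18^2 * 0.24
= pi * 7 * 7.9 * 0.0324 * 0.24
= 1.3509

Q = 1.3509


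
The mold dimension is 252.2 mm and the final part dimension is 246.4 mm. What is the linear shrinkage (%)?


Shrinkage = (mold - part) / mold * 100
= (252.2 - 246.4) / 252.2 * 100
= 5.8 / 252.2 * 100
= 2.3%

2.3%


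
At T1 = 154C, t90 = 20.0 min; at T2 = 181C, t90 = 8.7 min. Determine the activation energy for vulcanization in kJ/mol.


T1 = 427.15 K, T2 = 454.15 K
1/T1 - 1/T2 = 1.3918e-04
ln(t1/t2) = ln(20.0/8.7) = 0.8324
Ea = 8.314 * 0.8324 / 1.3918e-04 = 49723.6364 J/mol
Ea = 49.72 kJ/mol

49.72 kJ/mol


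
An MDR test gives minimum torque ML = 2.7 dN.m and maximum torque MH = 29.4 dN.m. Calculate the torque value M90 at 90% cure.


M90 = ML + 0.9 * (MH - ML)
M90 = 2.7 + 0.9 * (29.4 - 2.7)
M90 = 2.7 + 0.9 * 26.7
M90 = 26.73 dN.m

26.73 dN.m


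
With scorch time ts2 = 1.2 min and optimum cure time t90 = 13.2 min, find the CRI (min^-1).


CRI = 100 / (t90 - ts2)
= 100 / (13.2 - 1.2)
= 100 / 12.0
= 8.33 min^-1

8.33 min^-1


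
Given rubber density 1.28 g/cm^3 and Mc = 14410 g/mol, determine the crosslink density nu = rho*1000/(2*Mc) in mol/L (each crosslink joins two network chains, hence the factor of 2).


nu = rho * 1000 / (2 * Mc)
nu = 1.28 * 1000 / (2 * 14410)
nu = 1280.0 / 28820
nu = 0.0444 mol/L

0.0444 mol/L


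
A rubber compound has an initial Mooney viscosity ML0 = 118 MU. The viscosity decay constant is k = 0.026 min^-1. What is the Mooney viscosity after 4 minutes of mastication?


ML = ML0 * exp(-k * t)
ML = 118 * exp(-0.026 * 4)
ML = 118 * 0.9012
ML = 106.34 MU

106.34 MU


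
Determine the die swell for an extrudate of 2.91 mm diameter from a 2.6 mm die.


Die swell ratio = D_extrudate / D_die
= 2.91 / 2.6
= 1.119

Die swell = 1.119


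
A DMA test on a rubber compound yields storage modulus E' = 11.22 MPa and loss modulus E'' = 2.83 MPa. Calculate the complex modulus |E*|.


|E*| = sqrt(E'^2 + E''^2)
= sqrt(11.22^2 + 2.83^2)
= sqrt(125.8884 + 8.0089)
= 11.571 MPa

11.571 MPa


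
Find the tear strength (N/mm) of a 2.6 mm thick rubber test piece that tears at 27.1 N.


Tear strength = force / thickness
= 27.1 / 2.6
= 10.42 N/mm

10.42 N/mm


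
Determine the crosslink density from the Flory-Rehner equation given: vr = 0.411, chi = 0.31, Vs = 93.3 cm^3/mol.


ln(1 - vr) = ln(1 - 0.411) = -0.5293
Numerator = -((-0.5293) + 0.411 + 0.31 * 0.411^2) = 0.0660
Denominator = 93.3 * (0.411^(1/3) - 0.411/2) = 50.1953
nu = 0.0660 / 50.1953 = 0.0013 mol/cm^3

0.0013 mol/cm^3


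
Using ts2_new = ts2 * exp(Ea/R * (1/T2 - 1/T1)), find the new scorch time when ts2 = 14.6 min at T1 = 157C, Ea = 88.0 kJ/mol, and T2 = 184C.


Convert temperatures: T1 = 157 + 273.15 = 430.15 K, T2 = 184 + 273.15 = 457.15 K
ts2_new = 14.6 * exp(88000 / 8.314 * (1/457.15 - 1/430.15))
1/T2 - 1/T1 = -1.3730e-04
ts2_new = 3.41 min

3.41 min


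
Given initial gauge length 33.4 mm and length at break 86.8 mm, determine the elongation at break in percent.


Elongation = (Lf - L0) / L0 * 100
= (86.8 - 33.4) / 33.4 * 100
= 53.4 / 33.4 * 100
= 159.9%

159.9%


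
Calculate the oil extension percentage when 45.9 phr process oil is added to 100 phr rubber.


Oil % = oil / (100 + oil) * 100
= 45.9 / (100 + 45.9) * 100
= 45.9 / 145.9 * 100
= 31.46%

31.46%


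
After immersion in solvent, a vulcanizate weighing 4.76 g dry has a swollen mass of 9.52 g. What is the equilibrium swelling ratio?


Q = W_swollen / W_dry
Q = 9.52 / 4.76
Q = 2.0

Q = 2.0


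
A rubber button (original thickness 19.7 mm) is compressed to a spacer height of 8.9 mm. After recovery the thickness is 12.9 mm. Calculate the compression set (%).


CS = (t0 - recovered) / (t0 - ts) * 100
= (19.7 - 12.9) / (19.7 - 8.9) * 100
= 6.8 / 10.8 * 100
= 63.0%

63.0%


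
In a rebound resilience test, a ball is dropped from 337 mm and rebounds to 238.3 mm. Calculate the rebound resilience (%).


Resilience = h_rebound / h_drop * 100
= 238.3 / 337 * 100
= 70.7%

70.7%


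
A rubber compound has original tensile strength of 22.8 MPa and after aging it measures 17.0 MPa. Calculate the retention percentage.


Retention = aged / original * 100
= 17.0 / 22.8 * 100
= 74.6%

74.6%


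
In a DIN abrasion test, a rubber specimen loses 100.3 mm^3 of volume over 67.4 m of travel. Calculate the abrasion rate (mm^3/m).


Rate = volume_loss / distance
= 100.3 / 67.4
= 1.488 mm^3/m

1.488 mm^3/m


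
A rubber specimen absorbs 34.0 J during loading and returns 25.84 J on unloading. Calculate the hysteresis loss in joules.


Hysteresis loss = loading - unloading
= 34.0 - 25.84
= 8.16 J

8.16 J


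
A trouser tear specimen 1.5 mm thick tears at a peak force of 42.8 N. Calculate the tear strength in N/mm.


Tear strength = force / thickness
= 42.8 / 1.5
= 28.53 N/mm

28.53 N/mm


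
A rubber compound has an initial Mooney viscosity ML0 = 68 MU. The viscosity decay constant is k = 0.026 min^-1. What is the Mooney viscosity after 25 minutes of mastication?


ML = ML0 * exp(-k * t)
ML = 68 * exp(-0.026 * 25)
ML = 68 * 0.5220
ML = 35.5 MU

35.5 MU


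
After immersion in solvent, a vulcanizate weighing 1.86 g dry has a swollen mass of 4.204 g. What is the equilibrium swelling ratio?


Q = W_swollen / W_dry
Q = 4.204 / 1.86
Q = 2.26

Q = 2.26


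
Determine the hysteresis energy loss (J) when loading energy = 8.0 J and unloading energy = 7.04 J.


Hysteresis loss = loading - unloading
= 8.0 - 7.04
= 0.96 J

0.96 J


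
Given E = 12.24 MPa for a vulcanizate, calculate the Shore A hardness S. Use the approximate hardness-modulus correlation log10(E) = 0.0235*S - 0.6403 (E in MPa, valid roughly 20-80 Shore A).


log10(E) = 0.0235*S - 0.6403  =>  S = (log10(E) + 0.6403) / 0.0235
log10(12.24) = 1.087781
S = (1.087781 + 0.6403) / 0.0235 = 1.728081 / 0.0235
S = 73.5

Shore A = 73.5


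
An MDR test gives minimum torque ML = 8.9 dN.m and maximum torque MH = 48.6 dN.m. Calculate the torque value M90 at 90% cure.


M90 = ML + 0.9 * (MH - ML)
M90 = 8.9 + 0.9 * (48.6 - 8.9)
M90 = 8.9 + 0.9 * 39.7
M90 = 44.63 dN.m

44.63 dN.m


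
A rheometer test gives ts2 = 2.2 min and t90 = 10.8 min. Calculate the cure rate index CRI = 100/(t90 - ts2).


CRI = 100 / (t90 - ts2)
= 100 / (10.8 - 2.2)
= 100 / 8.6
= 11.63 min^-1

11.63 min^-1


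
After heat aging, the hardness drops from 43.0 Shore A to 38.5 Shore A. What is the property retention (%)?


Retention = aged / original * 100
= 38.5 / 43.0 * 100
= 89.5%

89.5%


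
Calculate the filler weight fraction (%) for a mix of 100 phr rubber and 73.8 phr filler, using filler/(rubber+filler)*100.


Filler % = filler / (rubber + filler) * 100
= 73.8 / (100 + 73.8) * 100
= 73.8 / 173.8 * 100
= 42.46%

42.46%


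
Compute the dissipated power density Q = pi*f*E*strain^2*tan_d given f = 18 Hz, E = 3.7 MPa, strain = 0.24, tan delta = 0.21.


Q = pi * f * E * strain^2 * tan_d
= pi * 18 * 3.7 * 0.24^2 * 0.21
= pi * 18 * 3.7 * 0.0576 * 0.21
= 2.5308

Q = 2.5308


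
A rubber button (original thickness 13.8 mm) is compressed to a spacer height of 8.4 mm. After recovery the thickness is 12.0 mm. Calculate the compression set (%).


CS = (t0 - recovered) / (t0 - ts) * 100
= (13.8 - 12.0) / (13.8 - 8.4) * 100
= 1.8 / 5.4 * 100
= 33.3%

33.3%


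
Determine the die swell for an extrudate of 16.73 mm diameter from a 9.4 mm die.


Die swell ratio = D_extrudate / D_die
= 16.73 / 9.4
= 1.78

Die swell = 1.78


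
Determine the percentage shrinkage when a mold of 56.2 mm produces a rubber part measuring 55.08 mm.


Shrinkage = (mold - part) / mold * 100
= (56.2 - 55.08) / 56.2 * 100
= 1.12 / 56.2 * 100
= 1.99%

1.99%


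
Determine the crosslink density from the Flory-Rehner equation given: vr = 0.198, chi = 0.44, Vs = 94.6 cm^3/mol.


ln(1 - vr) = ln(1 - 0.198) = -0.2206
Numerator = -((-0.2206) + 0.198 + 0.44 * 0.198^2) = 0.0054
Denominator = 94.6 * (0.198^(1/3) - 0.198/2) = 45.7720
nu = 0.0054 / 45.7720 = 1.1791e-04 mol/cm^3

1.1791e-04 mol/cm^3


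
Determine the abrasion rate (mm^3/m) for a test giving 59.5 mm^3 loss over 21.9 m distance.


Rate = volume_loss / distance
= 59.5 / 21.9
= 2.717 mm^3/m

2.717 mm^3/m


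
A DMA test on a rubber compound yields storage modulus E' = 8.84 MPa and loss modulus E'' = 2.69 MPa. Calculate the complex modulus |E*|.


|E*| = sqrt(E'^2 + E''^2)
= sqrt(8.84^2 + 2.69^2)
= sqrt(78.1456 + 7.2361)
= 9.24 MPa

9.24 MPa


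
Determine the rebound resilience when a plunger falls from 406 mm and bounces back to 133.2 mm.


Resilience = h_rebound / h_drop * 100
= 133.2 / 406 * 100
= 32.8%

32.8%


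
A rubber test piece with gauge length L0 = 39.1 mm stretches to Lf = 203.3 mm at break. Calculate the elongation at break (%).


Elongation = (Lf - L0) / L0 * 100
= (203.3 - 39.1) / 39.1 * 100
= 164.2 / 39.1 * 100
= 419.9%

419.9%


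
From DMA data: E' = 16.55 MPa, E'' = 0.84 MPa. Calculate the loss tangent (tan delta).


tan delta = E'' / E'
= 0.84 / 16.55
= 0.0508

tan delta = 0.0508


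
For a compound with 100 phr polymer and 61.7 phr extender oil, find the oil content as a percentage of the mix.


Oil % = oil / (100 + oil) * 100
= 61.7 / (100 + 61.7) * 100
= 61.7 / 161.7 * 100
= 38.16%

38.16%


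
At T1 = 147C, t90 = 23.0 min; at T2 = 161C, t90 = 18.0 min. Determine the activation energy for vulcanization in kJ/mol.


T1 = 420.15 K, T2 = 434.15 K
1/T1 - 1/T2 = 7.6751e-05
ln(t1/t2) = ln(23.0/18.0) = 0.2451
Ea = 8.314 * 0.2451 / 7.6751e-05 = 26552.7350 J/mol
Ea = 26.55 kJ/mol

26.55 kJ/mol


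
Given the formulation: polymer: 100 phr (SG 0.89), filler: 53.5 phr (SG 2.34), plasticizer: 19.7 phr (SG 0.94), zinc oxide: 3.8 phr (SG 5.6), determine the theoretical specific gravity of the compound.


Sum of weights = 177.0
Volume contributions:
  polymer: 100/0.89 = 112.3596
  filler: 53.5/2.34 = 22.8632
  plasticizer: 19.7/0.94 = 20.9574
  zinc oxide: 3.8/5.6 = 0.6786
Sum of volumes = 156.8588
SG = 177.0 / 156.8588 = 1.128

SG = 1.128


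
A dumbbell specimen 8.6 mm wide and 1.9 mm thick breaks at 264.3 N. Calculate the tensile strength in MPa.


Area = width * thickness = 8.6 * 1.9 = 16.34 mm^2
TS = force / area = 264.3 / 16.34 = 16.18 MPa

16.18 MPa


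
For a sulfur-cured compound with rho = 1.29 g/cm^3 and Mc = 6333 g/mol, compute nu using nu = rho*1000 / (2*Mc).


nu = rho * 1000 / (2 * Mc)
nu = 1.29 * 1000 / (2 * 6333)
nu = 1290.0 / 12666
nu = 0.1018 mol/L

0.1018 mol/L


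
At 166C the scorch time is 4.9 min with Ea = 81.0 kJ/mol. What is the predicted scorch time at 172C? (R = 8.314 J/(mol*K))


Convert temperatures: T1 = 166 + 273.15 = 439.15 K, T2 = 172 + 273.15 = 445.15 K
ts2_new = 4.9 * exp(81000 / 8.314 * (1/445.15 - 1/439.15))
1/T2 - 1/T1 = -3.0692e-05
ts2_new = 3.63 min

3.63 min


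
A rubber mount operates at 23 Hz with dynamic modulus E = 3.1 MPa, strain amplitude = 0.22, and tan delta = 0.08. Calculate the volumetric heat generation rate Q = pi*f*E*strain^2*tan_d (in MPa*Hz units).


Q = pi * f * E * strain^2 * tan_d
= pi * 23 * 3.1 * 0.22^2 * 0.08
= pi * 23 * 3.1 * 0.0484 * 0.08
= 0.8673

Q = 0.8673


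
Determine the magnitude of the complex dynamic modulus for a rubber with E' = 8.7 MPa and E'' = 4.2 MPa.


|E*| = sqrt(E'^2 + E''^2)
= sqrt(8.7^2 + 4.2^2)
= sqrt(75.6900 + 17.6400)
= 9.661 MPa

9.661 MPa


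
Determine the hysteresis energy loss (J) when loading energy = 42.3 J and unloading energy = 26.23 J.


Hysteresis loss = loading - unloading
= 42.3 - 26.23
= 16.07 J

16.07 J


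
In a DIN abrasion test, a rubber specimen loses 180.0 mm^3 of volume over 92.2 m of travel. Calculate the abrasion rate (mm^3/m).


Rate = volume_loss / distance
= 180.0 / 92.2
= 1.952 mm^3/m

1.952 mm^3/m


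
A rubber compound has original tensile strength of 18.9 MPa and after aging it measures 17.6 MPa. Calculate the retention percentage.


Retention = aged / original * 100
= 17.6 / 18.9 * 100
= 93.1%

93.1%


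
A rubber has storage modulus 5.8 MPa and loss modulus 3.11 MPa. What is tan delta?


tan delta = E'' / E'
= 3.11 / 5.8
= 0.5362

tan delta = 0.5362


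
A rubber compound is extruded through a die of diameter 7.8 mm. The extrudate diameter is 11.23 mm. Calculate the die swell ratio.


Die swell ratio = D_extrudate / D_die
= 11.23 / 7.8
= 1.44

Die swell = 1.44


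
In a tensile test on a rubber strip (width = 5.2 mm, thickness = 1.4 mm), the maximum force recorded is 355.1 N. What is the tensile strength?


Area = width * thickness = 5.2 * 1.4 = 7.28 mm^2
TS = force / area = 355.1 / 7.28 = 48.78 MPa

48.78 MPa


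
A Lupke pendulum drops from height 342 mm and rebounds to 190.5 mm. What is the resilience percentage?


Resilience = h_rebound / h_drop * 100
= 190.5 / 342 * 100
= 55.7%

55.7%


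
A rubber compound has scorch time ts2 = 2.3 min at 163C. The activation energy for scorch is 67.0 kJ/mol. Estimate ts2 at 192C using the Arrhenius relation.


Convert temperatures: T1 = 163 + 273.15 = 436.15 K, T2 = 192 + 273.15 = 465.15 K
ts2_new = 2.3 * exp(67000 / 8.314 * (1/465.15 - 1/436.15))
1/T2 - 1/T1 = -1.4295e-04
ts2_new = 0.73 min

0.73 min


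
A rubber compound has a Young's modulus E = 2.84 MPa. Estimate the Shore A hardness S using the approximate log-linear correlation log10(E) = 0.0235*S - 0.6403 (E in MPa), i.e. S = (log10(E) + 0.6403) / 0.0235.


log10(E) = 0.0235*S - 0.6403  =>  S = (log10(E) + 0.6403) / 0.0235
log10(2.84) = 0.453318
S = (0.453318 + 0.6403) / 0.0235 = 1.093618 / 0.0235
S = 46.5

Shore A = 46.5


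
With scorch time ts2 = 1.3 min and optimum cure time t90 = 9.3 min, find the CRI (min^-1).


CRI = 100 / (t90 - ts2)
= 100 / (9.3 - 1.3)
= 100 / 8.0
= 12.5 min^-1

12.5 min^-1


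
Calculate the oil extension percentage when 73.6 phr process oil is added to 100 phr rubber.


Oil % = oil / (100 + oil) * 100
= 73.6 / (100 + 73.6) * 100
= 73.6 / 173.6 * 100
= 42.4%

42.4%


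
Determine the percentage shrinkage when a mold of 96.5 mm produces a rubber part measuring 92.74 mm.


Shrinkage = (mold - part) / mold * 100
= (96.5 - 92.74) / 96.5 * 100
= 3.76 / 96.5 * 100
= 3.9%

3.9%


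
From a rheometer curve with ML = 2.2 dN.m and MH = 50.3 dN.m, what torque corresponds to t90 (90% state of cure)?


M90 = ML + 0.9 * (MH - ML)
M90 = 2.2 + 0.9 * (50.3 - 2.2)
M90 = 2.2 + 0.9 * 48.1
M90 = 45.49 dN.m

45.49 dN.m


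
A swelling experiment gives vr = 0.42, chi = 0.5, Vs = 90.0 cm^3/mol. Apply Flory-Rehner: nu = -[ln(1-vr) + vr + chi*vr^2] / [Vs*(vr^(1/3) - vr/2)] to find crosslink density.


ln(1 - vr) = ln(1 - 0.42) = -0.5447
Numerator = -((-0.5447) + 0.42 + 0.5 * 0.42^2) = 0.0365
Denominator = 90.0 * (0.42^(1/3) - 0.42/2) = 48.4999
nu = 0.0365 / 48.4999 = 7.5314e-04 mol/cm^3

7.5314e-04 mol/cm^3


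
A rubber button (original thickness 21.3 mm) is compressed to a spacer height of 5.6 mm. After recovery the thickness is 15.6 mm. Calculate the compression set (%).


CS = (t0 - recovered) / (t0 - ts) * 100
= (21.3 - 15.6) / (21.3 - 5.6) * 100
= 5.7 / 15.7 * 100
= 36.3%

36.3%


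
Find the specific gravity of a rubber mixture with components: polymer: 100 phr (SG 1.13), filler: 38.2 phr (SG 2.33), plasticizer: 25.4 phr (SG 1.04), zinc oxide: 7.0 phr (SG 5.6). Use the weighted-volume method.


Sum of weights = 170.6
Volume contributions:
  polymer: 100/1.13 = 88.4956
  filler: 38.2/2.33 = 16.3948
  plasticizer: 25.4/1.04 = 24.4231
  zinc oxide: 7.0/5.6 = 1.2500
Sum of volumes = 130.5635
SG = 170.6 / 130.5635 = 1.307

SG = 1.307


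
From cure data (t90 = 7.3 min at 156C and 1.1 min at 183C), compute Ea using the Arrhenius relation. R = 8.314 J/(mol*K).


T1 = 429.15 K, T2 = 456.15 K
1/T1 - 1/T2 = 1.3793e-04
ln(t1/t2) = ln(7.3/1.1) = 1.8926
Ea = 8.314 * 1.8926 / 1.3793e-04 = 114081.0909 J/mol
Ea = 114.08 kJ/mol

114.08 kJ/mol


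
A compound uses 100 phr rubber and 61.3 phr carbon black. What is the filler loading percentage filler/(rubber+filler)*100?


Filler % = filler / (rubber + filler) * 100
= 61.3 / (100 + 61.3) * 100
= 61.3 / 161.3 * 100
= 38.0%

38.0%


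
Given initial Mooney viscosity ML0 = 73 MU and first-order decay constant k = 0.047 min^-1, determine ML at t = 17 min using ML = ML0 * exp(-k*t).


ML = ML0 * exp(-k * t)
ML = 73 * exp(-0.047 * 17)
ML = 73 * 0.4498
ML = 32.83 MU

32.83 MU


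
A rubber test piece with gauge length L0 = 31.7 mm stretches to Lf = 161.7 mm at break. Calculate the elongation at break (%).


Elongation = (Lf - L0) / L0 * 100
= (161.7 - 31.7) / 31.7 * 100
= 130.0 / 31.7 * 100
= 410.1%

410.1%


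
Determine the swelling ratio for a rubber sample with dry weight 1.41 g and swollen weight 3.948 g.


Q = W_swollen / W_dry
Q = 3.948 / 1.41
Q = 2.8

Q = 2.8


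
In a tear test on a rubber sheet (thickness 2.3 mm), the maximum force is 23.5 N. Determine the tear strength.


Tear strength = force / thickness
= 23.5 / 2.3
= 10.22 N/mm

10.22 N/mm


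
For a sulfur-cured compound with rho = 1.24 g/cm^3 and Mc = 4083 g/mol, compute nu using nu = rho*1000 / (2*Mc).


nu = rho * 1000 / (2 * Mc)
nu = 1.24 * 1000 / (2 * 4083)
nu = 1240.0 / 8166
nu = 0.1518 mol/L

0.1518 mol/L


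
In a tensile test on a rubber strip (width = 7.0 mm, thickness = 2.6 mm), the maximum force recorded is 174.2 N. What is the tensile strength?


Area = width * thickness = 7.0 * 2.6 = 18.2 mm^2
TS = force / area = 174.2 / 18.2 = 9.57 MPa

9.57 MPa


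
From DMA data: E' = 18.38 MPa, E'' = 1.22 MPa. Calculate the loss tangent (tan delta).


tan delta = E'' / E'
= 1.22 / 18.38
= 0.0664

tan delta = 0.0664


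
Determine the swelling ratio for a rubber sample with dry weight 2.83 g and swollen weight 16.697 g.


Q = W_swollen / W_dry
Q = 16.697 / 2.83
Q = 5.9

Q = 5.9


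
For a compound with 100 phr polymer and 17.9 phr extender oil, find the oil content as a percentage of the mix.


Oil % = oil / (100 + oil) * 100
= 17.9 / (100 + 17.9) * 100
= 17.9 / 117.9 * 100
= 15.18%

15.18%


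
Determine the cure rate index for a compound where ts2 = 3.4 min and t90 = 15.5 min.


CRI = 100 / (t90 - ts2)
= 100 / (15.5 - 3.4)
= 100 / 12.1
= 8.26 min^-1

8.26 min^-1


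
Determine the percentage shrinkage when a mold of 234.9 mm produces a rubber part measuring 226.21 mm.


Shrinkage = (mold - part) / mold * 100
= (234.9 - 226.21) / 234.9 * 100
= 8.69 / 234.9 * 100
= 3.7%

3.7%


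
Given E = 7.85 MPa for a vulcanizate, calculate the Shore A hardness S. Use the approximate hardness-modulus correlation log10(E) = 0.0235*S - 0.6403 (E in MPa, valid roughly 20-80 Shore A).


log10(E) = 0.0235*S - 0.6403  =>  S = (log10(E) + 0.6403) / 0.0235
log10(7.85) = 0.894870
S = (0.894870 + 0.6403) / 0.0235 = 1.535170 / 0.0235
S = 65.3

Shore A = 65.3


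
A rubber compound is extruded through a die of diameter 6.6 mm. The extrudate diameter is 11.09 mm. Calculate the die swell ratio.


Die swell ratio = D_extrudate / D_die
= 11.09 / 6.6
= 1.68

Die swell = 1.68


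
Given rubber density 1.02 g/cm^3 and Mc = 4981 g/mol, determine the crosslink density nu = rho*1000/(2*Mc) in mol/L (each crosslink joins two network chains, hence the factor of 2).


nu = rho * 1000 / (2 * Mc)
nu = 1.02 * 1000 / (2 * 4981)
nu = 1020.0 / 9962
nu = 0.1024 mol/L

0.1024 mol/L


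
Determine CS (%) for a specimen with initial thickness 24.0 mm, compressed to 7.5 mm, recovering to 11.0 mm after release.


CS = (t0 - recovered) / (t0 - ts) * 100
= (24.0 - 11.0) / (24.0 - 7.5) * 100
= 13.0 / 16.5 * 100
= 78.8%

78.8%


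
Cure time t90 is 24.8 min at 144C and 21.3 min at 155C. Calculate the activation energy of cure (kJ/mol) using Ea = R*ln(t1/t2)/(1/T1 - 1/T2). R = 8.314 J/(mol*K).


T1 = 417.15 K, T2 = 428.15 K
1/T1 - 1/T2 = 6.1589e-05
ln(t1/t2) = ln(24.8/21.3) = 0.1521
Ea = 8.314 * 0.1521 / 6.1589e-05 = 20537.1030 J/mol
Ea = 20.54 kJ/mol

20.54 kJ/mol


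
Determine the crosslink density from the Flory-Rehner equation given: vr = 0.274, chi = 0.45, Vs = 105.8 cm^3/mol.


ln(1 - vr) = ln(1 - 0.274) = -0.3202
Numerator = -((-0.3202) + 0.274 + 0.45 * 0.274^2) = 0.0124
Denominator = 105.8 * (0.274^(1/3) - 0.274/2) = 54.2232
nu = 0.0124 / 54.2232 = 2.2907e-04 mol/cm^3

2.2907e-04 mol/cm^3


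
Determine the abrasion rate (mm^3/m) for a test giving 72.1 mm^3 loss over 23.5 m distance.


Rate = volume_loss / distance
= 72.1 / 23.5
= 3.068 mm^3/m

3.068 mm^3/m


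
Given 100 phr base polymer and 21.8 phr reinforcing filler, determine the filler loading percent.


Filler % = filler / (rubber + filler) * 100
= 21.8 / (100 + 21.8) * 100
= 21.8 / 121.8 * 100
= 17.9%

17.9%


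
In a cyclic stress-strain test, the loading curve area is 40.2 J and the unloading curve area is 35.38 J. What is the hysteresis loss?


Hysteresis loss = loading - unloading
= 40.2 - 35.38
= 4.82 J

4.82 J


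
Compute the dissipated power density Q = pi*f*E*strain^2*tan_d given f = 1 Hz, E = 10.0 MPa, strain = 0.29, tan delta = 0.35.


Q = pi * f * E * strain^2 * tan_d
= pi * 1 * 10.0 * 0.29^2 * 0.35
= pi * 1 * 10.0 * 0.0841 * 0.35
= 0.9247

Q = 0.9247


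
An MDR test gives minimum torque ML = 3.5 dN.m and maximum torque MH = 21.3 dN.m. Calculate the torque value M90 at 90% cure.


M90 = ML + 0.9 * (MH - ML)
M90 = 3.5 + 0.9 * (21.3 - 3.5)
M90 = 3.5 + 0.9 * 17.8
M90 = 19.52 dN.m

19.52 dN.m


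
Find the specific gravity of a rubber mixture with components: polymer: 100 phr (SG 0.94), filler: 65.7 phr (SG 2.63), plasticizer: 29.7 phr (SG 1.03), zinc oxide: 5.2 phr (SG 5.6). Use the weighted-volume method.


Sum of weights = 200.6
Volume contributions:
  polymer: 100/0.94 = 106.3830
  filler: 65.7/2.63 = 24.9810
  plasticizer: 29.7/1.03 = 28.8350
  zinc oxide: 5.2/5.6 = 0.9286
Sum of volumes = 161.1275
SG = 200.6 / 161.1275 = 1.245

SG = 1.245


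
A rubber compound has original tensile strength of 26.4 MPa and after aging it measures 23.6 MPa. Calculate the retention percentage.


Retention = aged / original * 100
= 23.6 / 26.4 * 100
= 89.4%

89.4%


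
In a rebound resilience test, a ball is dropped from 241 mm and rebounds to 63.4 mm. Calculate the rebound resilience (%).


Resilience = h_rebound / h_drop * 100
= 63.4 / 241 * 100
= 26.3%

26.3%


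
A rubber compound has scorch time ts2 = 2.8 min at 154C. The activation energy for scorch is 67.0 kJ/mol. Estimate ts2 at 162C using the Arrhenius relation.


Convert temperatures: T1 = 154 + 273.15 = 427.15 K, T2 = 162 + 273.15 = 435.15 K
ts2_new = 2.8 * exp(67000 / 8.314 * (1/435.15 - 1/427.15))
1/T2 - 1/T1 = -4.3040e-05
ts2_new = 1.98 min

1.98 min


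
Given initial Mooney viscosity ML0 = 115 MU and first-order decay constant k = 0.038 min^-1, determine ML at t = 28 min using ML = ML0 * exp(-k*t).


ML = ML0 * exp(-k * t)
ML = 115 * exp(-0.038 * 28)
ML = 115 * 0.3451
ML = 39.68 MU

39.68 MU


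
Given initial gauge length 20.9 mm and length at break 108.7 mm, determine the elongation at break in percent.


Elongation = (Lf - L0) / L0 * 100
= (108.7 - 20.9) / 20.9 * 100
= 87.8 / 20.9 * 100
= 420.1%

420.1%


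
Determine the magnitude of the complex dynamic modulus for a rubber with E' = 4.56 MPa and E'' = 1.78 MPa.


|E*| = sqrt(E'^2 + E''^2)
= sqrt(4.56^2 + 1.78^2)
= sqrt(20.7936 + 3.1684)
= 4.895 MPa

4.895 MPa


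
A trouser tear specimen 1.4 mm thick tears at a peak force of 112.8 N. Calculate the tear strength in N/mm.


Tear strength = force / thickness
= 112.8 / 1.4
= 80.57 N/mm

80.57 N/mm


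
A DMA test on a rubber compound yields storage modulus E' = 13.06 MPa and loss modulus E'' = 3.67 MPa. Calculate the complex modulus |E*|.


|E*| = sqrt(E'^2 + E''^2)
= sqrt(13.06^2 + 3.67^2)
= sqrt(170.5636 + 13.4689)
= 13.566 MPa

13.566 MPa


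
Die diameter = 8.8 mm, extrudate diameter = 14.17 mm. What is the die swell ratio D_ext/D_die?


Die swell ratio = D_extrudate / D_die
= 14.17 / 8.8
= 1.61

Die swell = 1.61


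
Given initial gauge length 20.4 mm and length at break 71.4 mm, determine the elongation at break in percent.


Elongation = (Lf - L0) / L0 * 100
= (71.4 - 20.4) / 20.4 * 100
= 51.0 / 20.4 * 100
= 250.0%

250.0%


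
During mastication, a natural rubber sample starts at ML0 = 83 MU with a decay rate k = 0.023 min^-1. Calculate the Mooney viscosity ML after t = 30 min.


ML = ML0 * exp(-k * t)
ML = 83 * exp(-0.023 * 30)
ML = 83 * 0.5016
ML = 41.63 MU

41.63 MU


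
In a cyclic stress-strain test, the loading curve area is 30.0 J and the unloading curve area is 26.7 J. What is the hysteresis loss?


Hysteresis loss = loading - unloading
= 30.0 - 26.7
= 3.3 J

3.3 J


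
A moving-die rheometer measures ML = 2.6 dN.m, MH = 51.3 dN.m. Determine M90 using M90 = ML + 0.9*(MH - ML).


M90 = ML + 0.9 * (MH - ML)
M90 = 2.6 + 0.9 * (51.3 - 2.6)
M90 = 2.6 + 0.9 * 48.7
M90 = 46.43 dN.m

46.43 dN.m


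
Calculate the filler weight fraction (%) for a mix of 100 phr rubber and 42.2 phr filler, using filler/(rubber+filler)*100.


Filler % = filler / (rubber + filler) * 100
= 42.2 / (100 + 42.2) * 100
= 42.2 / 142.2 * 100
= 29.68%

29.68%


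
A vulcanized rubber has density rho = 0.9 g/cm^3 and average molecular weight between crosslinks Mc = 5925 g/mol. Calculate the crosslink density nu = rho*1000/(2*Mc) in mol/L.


nu = rho * 1000 / (2 * Mc)
nu = 0.9 * 1000 / (2 * 5925)
nu = 900.0 / 11850
nu = 0.0759 mol/L

0.0759 mol/L


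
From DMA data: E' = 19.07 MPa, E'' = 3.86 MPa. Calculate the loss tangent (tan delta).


tan delta = E'' / E'
= 3.86 / 19.07
= 0.2024

tan delta = 0.2024


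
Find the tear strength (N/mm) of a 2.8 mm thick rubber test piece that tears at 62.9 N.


Tear strength = force / thickness
= 62.9 / 2.8
= 22.46 N/mm

22.46 N/mm


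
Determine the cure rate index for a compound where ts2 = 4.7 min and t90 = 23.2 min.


CRI = 100 / (t90 - ts2)
= 100 / (23.2 - 4.7)
= 100 / 18.5
= 5.41 min^-1

5.41 min^-1


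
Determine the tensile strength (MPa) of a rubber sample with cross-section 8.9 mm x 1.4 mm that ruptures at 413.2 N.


Area = width * thickness = 8.9 * 1.4 = 12.46 mm^2
TS = force / area = 413.2 / 12.46 = 33.16 MPa

33.16 MPa


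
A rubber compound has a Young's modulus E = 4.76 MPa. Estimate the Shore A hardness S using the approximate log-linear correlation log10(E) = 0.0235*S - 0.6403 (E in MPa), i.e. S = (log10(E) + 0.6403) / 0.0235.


log10(E) = 0.0235*S - 0.6403  =>  S = (log10(E) + 0.6403) / 0.0235
log10(4.76) = 0.677607
S = (0.677607 + 0.6403) / 0.0235 = 1.317907 / 0.0235
S = 56.1

Shore A = 56.1


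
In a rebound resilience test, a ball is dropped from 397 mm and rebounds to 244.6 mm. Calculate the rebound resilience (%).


Resilience = h_rebound / h_drop * 100
= 244.6 / 397 * 100
= 61.6%

61.6%


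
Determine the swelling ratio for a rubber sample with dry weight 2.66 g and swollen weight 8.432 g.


Q = W_swollen / W_dry
Q = 8.432 / 2.66
Q = 3.17

Q = 3.17


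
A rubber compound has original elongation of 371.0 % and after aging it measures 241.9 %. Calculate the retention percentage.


Retention = aged / original * 100
= 241.9 / 371.0 * 100
= 65.2%

65.2%


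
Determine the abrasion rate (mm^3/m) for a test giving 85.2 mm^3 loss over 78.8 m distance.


Rate = volume_loss / distance
= 85.2 / 78.8
= 1.081 mm^3/m

1.081 mm^3/m


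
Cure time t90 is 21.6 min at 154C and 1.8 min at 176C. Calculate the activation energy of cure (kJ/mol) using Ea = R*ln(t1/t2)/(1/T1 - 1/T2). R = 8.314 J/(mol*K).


T1 = 427.15 K, T2 = 449.15 K
1/T1 - 1/T2 = 1.1467e-04
ln(t1/t2) = ln(21.6/1.8) = 2.4849
Ea = 8.314 * 2.4849 / 1.1467e-04 = 180164.5048 J/mol
Ea = 180.16 kJ/mol

180.16 kJ/mol


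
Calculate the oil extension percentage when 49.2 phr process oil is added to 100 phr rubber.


Oil % = oil / (100 + oil) * 100
= 49.2 / (100 + 49.2) * 100
= 49.2 / 149.2 * 100
= 32.98%

32.98%


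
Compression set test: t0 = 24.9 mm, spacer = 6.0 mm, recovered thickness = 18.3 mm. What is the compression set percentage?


CS = (t0 - recovered) / (t0 - ts) * 100
= (24.9 - 18.3) / (24.9 - 6.0) * 100
= 6.6 / 18.9 * 100
= 34.9%

34.9%


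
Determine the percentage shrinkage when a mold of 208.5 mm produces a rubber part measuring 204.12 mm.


Shrinkage = (mold - part) / mold * 100
= (208.5 - 204.12) / 208.5 * 100
= 4.38 / 208.5 * 100
= 2.1%

2.1%


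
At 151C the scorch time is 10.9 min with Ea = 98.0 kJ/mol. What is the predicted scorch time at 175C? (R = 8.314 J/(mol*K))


Convert temperatures: T1 = 151 + 273.15 = 424.15 K, T2 = 175 + 273.15 = 448.15 K
ts2_new = 10.9 * exp(98000 / 8.314 * (1/448.15 - 1/424.15))
1/T2 - 1/T1 = -1.2626e-04
ts2_new = 2.46 min

2.46 min


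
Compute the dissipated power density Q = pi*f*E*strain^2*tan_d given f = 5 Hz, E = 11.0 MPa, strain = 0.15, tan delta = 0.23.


Q = pi * f * E * strain^2 * tan_d
= pi * 5 * 11.0 * 0.15^2 * 0.23
= pi * 5 * 11.0 * 0.0225 * 0.23
= 0.8942

Q = 0.8942


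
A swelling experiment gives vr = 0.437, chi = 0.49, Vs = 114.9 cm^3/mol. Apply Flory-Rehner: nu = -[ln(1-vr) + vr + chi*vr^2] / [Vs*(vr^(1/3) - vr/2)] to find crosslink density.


ln(1 - vr) = ln(1 - 0.437) = -0.5745
Numerator = -((-0.5745) + 0.437 + 0.49 * 0.437^2) = 0.0439
Denominator = 114.9 * (0.437^(1/3) - 0.437/2) = 62.0871
nu = 0.0439 / 62.0871 = 7.0708e-04 mol/cm^3

7.0708e-04 mol/cm^3
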